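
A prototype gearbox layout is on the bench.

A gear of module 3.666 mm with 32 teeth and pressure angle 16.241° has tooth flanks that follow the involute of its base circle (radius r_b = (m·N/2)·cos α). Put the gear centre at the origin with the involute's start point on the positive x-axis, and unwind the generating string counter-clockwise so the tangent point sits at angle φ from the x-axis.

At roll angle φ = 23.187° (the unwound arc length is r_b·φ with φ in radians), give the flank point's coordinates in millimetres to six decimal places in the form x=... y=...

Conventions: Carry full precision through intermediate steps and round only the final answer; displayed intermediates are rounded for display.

recognized (one wheel, involute flank): single-mesh tooth geometry, m = 3.666, N = 32
pitch radius r_p = m·N/2 = 3.666·32/2 = 58.656000
base radius r_b = r_p·cos α = 58.656000·cos 16.241° = 56.315262
roll angle φ = 23.187° = 0.40468949 rad
x = r_b·(cos φ + φ·sin φ) = 60.739639
y = r_b·(sin φ − φ·cos φ) = 1.223887

x=60.739639 y=1.223887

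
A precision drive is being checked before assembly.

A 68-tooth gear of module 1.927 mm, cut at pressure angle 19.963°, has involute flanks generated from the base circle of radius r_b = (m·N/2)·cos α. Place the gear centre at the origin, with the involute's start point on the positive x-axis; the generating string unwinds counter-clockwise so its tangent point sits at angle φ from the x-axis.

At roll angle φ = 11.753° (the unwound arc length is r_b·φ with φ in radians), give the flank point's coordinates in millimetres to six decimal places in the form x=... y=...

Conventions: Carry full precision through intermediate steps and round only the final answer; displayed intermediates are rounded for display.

x=62.863241 y=0.176432

single-mesh involute tooth geometry (68T wheel at module 1.927)
pitch radius r_p = m·N/2 = 1.927·68/2 = 65.518000
base radius r_b = r_p·cos α = 65.518000·cos 19.963° = 61.581239
roll angle φ = 11.753° = 0.20512855 rad
x = r_b·(cos φ + φ·sin φ) = 62.863241
y = r_b·(sin φ − φ·cos φ) = 0.176432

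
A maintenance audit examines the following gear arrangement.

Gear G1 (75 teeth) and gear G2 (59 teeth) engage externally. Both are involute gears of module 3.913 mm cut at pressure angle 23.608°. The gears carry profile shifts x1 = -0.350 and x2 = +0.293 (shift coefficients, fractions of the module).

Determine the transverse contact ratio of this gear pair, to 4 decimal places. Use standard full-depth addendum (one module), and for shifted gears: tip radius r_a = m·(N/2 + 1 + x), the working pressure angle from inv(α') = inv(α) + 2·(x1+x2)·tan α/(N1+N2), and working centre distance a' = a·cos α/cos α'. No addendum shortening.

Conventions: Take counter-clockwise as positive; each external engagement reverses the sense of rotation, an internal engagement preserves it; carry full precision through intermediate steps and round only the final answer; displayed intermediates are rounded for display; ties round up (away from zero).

topology: single-mesh involute geometry — m = 3.913, 75T/59T pair
base radii: r_b1 = 134.456572, r_b2 = 105.772503
tip radii: r_a1 = 149.280950, r_a2 = 120.493009
inv(α') = inv(23.608°) + 2·(-0.350+0.293)·tan α/(75+59) = 0.02464639  ⇒  α' = 23.49587°
a' = a·cos α / cos α' = 262.1710·cos 23.608°/cos 23.49587° = 261.947459
action lengths: √(r_a1²−r_b1²) = 64.855472, √(r_a2²−r_b2²) = 57.712587
base pitch p_b = π·m·cos α = 11.264207
CR = (64.855472 + 57.712587 − 261.947459·sin 23.49587°)/11.264207 = 1.609882
contact ratio ≈ 1.6099

1.6099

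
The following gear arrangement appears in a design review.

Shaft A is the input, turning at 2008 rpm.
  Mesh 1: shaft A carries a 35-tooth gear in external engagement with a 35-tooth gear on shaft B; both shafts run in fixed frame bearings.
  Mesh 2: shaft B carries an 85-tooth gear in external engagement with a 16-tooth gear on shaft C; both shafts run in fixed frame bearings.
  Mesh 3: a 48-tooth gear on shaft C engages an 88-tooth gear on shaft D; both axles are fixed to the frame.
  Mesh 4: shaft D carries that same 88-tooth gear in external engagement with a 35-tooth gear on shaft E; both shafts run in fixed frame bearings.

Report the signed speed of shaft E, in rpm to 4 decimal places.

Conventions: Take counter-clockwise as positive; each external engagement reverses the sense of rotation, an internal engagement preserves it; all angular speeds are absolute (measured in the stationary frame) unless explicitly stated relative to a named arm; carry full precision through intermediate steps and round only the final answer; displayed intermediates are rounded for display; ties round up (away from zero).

4-mesh fixed-axis compound train (all bearings frame-fixed)
mesh 1 [35T→35T]: ω = 2008.0000×35/35 = 2008.0000 rpm, sense flips to −
mesh 2 [85T→16T]: ω = 2008.0000×85/16 = 10667.5000 rpm, sense flips to +
mesh 3 [48T→88T]: ω = 10667.5000×48/88 = 5818.6364 rpm, sense flips to −
mesh 4 [88T→35T]: ω = 5818.6364×88/35 = 14629.7143 rpm, sense flips to +
signed output speed = +14629.7143 rpm

+14629.7143 rpm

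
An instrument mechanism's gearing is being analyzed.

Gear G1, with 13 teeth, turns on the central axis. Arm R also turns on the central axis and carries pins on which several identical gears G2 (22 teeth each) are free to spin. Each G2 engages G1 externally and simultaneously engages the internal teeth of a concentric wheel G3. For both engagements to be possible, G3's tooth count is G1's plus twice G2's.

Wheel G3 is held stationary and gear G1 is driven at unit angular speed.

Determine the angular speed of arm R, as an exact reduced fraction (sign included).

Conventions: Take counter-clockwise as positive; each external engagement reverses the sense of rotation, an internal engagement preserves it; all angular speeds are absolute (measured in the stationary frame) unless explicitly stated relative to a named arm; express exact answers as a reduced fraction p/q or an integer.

13/70

recognized (axles ride arm R): planetary set, 13/22/57 teeth
ring teeth: 13 + 2·22 = 57
13(ω_sun−ω_arm) = −57(ω_ring−ω_arm),  ω_ring = 0, ω_sun = 1
13(1−ω_arm) = −57(0−ω_arm)  ⇒  70·ω_arm = 13  ⇒  ω_arm = 13/70
exact speed ratio = 13/70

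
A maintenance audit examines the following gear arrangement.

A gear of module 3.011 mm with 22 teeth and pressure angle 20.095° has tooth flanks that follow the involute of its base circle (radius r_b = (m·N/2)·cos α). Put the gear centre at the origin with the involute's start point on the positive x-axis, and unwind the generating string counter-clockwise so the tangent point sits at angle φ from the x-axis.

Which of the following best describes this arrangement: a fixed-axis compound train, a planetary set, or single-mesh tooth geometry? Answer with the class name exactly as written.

single-mesh tooth geometry

single-mesh involute tooth geometry (22T wheel at module 3.011)
classification: single-mesh tooth geometry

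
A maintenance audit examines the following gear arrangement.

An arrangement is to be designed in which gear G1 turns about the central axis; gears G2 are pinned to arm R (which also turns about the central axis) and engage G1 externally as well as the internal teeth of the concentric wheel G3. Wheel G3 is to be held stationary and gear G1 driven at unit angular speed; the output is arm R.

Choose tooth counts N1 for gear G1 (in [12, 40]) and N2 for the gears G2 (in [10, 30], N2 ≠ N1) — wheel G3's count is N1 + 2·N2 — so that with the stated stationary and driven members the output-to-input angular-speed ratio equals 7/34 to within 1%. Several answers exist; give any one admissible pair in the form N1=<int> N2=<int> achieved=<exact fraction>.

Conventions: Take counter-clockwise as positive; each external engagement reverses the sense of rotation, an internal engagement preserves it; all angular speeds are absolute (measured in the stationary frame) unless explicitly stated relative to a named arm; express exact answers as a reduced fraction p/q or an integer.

N1=14 N2=20 achieved=7/34

topology: planetary set — design target 7/34, arm = carrier (Willis)
Willis with ω_ring = 0: ω_arm/ω_sun = N1/(N1+N3); set equal to 7/34  ⇒  N3/N1 = 1/(7/34) − 1 = 27/7
N3 = N1 + 2·N2  ⇒  N2/N1 = (N3/N1 − 1)/2 = (27/7 − 1)/2 = 10/7
smallest multiple with N1 ≥ 12 and N2 ≥ 10: k = 2  ⇒  N1 = 2·7 = 14, N2 = 2·10 = 20 (N1 ≤ 40, N2 ≤ 30, N2 ≠ N1 ✓), N3 = 14 + 2·20 = 54
check: N1/(N1+N3) with N1 = 14, N3 = 54 gives 7/34; |achieved − target| = 0 ≤ 7/3400 ✓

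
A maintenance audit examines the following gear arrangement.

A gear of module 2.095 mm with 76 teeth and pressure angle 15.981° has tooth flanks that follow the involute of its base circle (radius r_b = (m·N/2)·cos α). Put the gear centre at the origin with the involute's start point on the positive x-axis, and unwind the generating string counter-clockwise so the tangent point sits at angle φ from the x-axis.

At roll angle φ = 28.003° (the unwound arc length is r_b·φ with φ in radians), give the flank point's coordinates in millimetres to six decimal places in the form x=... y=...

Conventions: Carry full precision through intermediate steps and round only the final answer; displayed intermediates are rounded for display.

x=85.135452 y=2.907806

topology: single-mesh involute geometry — m = 2.095, N = 76
pitch radius r_p = m·N/2 = 2.095·76/2 = 79.610000
base radius r_b = r_p·cos α = 79.610000·cos 15.981° = 76.533316
roll angle φ = 28.003° = 0.48874455 rad
x = r_b·(cos φ + φ·sin φ) = 85.135452
y = r_b·(sin φ − φ·cos φ) = 2.907806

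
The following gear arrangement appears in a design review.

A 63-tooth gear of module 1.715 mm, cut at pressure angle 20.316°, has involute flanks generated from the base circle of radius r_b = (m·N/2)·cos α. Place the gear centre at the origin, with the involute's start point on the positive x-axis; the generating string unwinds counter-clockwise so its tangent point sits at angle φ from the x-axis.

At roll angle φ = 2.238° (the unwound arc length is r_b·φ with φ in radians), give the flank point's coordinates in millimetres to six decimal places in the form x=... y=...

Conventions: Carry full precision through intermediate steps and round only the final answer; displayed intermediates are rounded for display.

class = single-mesh tooth geometry [base-circle involute, m = 1.715, 63T]
pitch radius r_p = m·N/2 = 1.715·63/2 = 54.022500
base radius r_b = r_p·cos α = 54.022500·cos 20.316° = 50.661869
roll angle φ = 2.238° = 0.03906047 rad
x = r_b·(cos φ + φ·sin φ) = 50.700502
y = r_b·(sin φ − φ·cos φ) = 0.001006

x=50.700502 y=0.001006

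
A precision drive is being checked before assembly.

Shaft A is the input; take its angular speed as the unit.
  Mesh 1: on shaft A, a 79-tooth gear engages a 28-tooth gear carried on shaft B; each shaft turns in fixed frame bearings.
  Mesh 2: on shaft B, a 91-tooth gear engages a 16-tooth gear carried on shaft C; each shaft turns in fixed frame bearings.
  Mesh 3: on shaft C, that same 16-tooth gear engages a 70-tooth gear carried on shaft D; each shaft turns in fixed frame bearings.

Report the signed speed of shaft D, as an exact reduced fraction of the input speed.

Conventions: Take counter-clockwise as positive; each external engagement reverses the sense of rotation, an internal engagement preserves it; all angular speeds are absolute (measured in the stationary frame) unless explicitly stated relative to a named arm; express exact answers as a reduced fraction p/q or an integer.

-1027/280

3-mesh fixed-axis compound train (all bearings frame-fixed)
mesh 1 [79T→28T]: |ω|/ω_in = 1×79/28 = 79/28, sense flips to −
mesh 2 [91T→16T]: |ω|/ω_in = (79/28)×91/16 = 1027/64, sense flips to +
mesh 3 [16T→70T]: |ω|/ω_in = (1027/64)×16/70 = 1027/280, sense flips to −
signed output speed (× input speed) = -1027/280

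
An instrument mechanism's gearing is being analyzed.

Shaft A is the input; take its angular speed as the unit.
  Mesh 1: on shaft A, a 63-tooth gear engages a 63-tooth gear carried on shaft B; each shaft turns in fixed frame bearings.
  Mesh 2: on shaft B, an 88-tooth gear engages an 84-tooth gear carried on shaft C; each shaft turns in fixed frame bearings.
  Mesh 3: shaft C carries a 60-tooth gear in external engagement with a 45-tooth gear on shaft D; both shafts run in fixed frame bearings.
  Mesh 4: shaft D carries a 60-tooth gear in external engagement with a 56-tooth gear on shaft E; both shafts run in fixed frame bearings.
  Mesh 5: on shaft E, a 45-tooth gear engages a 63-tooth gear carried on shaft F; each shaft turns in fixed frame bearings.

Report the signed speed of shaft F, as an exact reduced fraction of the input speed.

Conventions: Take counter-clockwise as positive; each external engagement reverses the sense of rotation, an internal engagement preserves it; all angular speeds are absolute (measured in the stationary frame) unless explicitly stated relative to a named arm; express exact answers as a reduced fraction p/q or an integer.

-1100/1029

5-mesh fixed-axis compound train (all bearings frame-fixed)
mesh 1 [63T→63T]: |ω|/ω_in = 1×63/63 = 1, sense flips to −
mesh 2 [88T→84T]: |ω|/ω_in = 1×88/84 = 22/21, sense flips to +
mesh 3 [60T→45T]: |ω|/ω_in = (22/21)×60/45 = 88/63, sense flips to −
mesh 4 [60T→56T]: |ω|/ω_in = (88/63)×60/56 = 220/147, sense flips to +
mesh 5 [45T→63T]: |ω|/ω_in = (220/147)×45/63 = 1100/1029, sense flips to −
signed output speed (× input speed) = -1100/1029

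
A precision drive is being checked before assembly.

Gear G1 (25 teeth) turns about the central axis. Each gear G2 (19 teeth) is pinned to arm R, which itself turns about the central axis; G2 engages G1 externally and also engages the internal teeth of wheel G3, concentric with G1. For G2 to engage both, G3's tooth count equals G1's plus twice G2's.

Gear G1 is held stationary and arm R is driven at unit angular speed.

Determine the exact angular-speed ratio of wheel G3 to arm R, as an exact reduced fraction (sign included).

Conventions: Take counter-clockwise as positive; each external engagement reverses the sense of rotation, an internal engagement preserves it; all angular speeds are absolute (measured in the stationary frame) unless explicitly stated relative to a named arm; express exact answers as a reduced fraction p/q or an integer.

88/63

class = planetary set [G3 = 25+2·19 = 63; Willis about the carrier]
ring teeth: 25 + 2·19 = 63
25(ω_sun−ω_arm) = −63(ω_ring−ω_arm),  ω_sun = 0, ω_arm = 1
ω_ring = 1 − (25/63)(0−1) = 88/63
ω_out/ω_in = 88/63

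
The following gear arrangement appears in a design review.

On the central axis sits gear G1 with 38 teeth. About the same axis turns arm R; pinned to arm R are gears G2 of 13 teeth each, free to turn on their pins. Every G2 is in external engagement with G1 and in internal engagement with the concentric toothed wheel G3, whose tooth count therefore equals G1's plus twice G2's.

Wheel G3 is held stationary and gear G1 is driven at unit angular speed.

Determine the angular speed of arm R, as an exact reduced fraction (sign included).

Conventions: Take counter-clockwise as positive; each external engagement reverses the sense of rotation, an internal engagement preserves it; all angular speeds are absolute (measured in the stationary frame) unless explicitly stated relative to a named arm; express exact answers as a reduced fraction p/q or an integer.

class = planetary set [G3 = 38+2·13 = 64; Willis about the carrier]
ring teeth: 38 + 2·13 = 64
38(ω_sun−ω_arm) = −64(ω_ring−ω_arm),  ω_ring = 0, ω_sun = 1
38(1−ω_arm) = −64(0−ω_arm)  ⇒  102·ω_arm = 38  ⇒  ω_arm = 19/51
exact speed ratio = 19/51

19/51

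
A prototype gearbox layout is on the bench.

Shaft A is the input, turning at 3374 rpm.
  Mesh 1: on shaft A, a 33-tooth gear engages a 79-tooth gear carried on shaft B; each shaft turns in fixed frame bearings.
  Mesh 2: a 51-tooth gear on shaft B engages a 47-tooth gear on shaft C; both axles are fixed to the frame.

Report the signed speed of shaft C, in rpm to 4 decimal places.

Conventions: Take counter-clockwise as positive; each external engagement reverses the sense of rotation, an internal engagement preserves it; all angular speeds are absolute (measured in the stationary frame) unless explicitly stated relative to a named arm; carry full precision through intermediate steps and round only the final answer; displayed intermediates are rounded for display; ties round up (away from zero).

+1529.3407 rpm

2-mesh fixed-axis compound train (all bearings frame-fixed)
mesh 1 [33T→79T]: ω = 3374.0000×33/79 = 1409.3924 rpm, sense flips to −
mesh 2 [51T→47T]: ω = 1409.3924×51/47 = 1529.3407 rpm, sense flips to +
signed output speed = +1529.3407 rpm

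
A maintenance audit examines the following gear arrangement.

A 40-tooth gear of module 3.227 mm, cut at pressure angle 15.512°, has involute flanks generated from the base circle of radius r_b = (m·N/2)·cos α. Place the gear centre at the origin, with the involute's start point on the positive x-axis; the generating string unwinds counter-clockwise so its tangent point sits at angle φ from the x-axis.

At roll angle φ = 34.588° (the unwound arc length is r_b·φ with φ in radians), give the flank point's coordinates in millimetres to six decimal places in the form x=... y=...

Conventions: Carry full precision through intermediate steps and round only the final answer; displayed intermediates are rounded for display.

x=72.509002 y=4.396342

topology: single-mesh involute geometry — m = 3.227, N = 40
pitch radius r_p = m·N/2 = 3.227·40/2 = 64.540000
base radius r_b = r_p·cos α = 64.540000·cos 15.512° = 62.189096
roll angle φ = 34.588° = 0.60367448 rad
x = r_b·(cos φ + φ·sin φ) = 72.509002
y = r_b·(sin φ − φ·cos φ) = 4.396342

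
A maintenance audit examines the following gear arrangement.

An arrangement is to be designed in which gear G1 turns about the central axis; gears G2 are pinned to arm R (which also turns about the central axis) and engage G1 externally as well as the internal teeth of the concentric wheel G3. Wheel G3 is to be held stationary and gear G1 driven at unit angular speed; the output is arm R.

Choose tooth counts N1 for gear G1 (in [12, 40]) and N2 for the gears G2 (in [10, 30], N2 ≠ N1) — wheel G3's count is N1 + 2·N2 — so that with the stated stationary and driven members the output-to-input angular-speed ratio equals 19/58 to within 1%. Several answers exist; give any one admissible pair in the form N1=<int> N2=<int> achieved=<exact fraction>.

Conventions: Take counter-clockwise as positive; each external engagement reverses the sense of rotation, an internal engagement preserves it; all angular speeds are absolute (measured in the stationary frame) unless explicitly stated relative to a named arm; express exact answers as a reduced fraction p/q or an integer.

topology: planetary set — design target 19/58, arm = carrier (Willis)
Willis with ω_ring = 0: ω_arm/ω_sun = N1/(N1+N3); set equal to 19/58  ⇒  N3/N1 = 1/(19/58) − 1 = 39/19
N3 = N1 + 2·N2  ⇒  N2/N1 = (N3/N1 − 1)/2 = (39/19 − 1)/2 = 10/19
smallest multiple with N1 ≥ 12 and N2 ≥ 10: k = 1  ⇒  N1 = 1·19 = 19, N2 = 1·10 = 10 (N1 ≤ 40, N2 ≤ 30, N2 ≠ N1 ✓), N3 = 19 + 2·10 = 39
check: N1/(N1+N3) with N1 = 19, N3 = 39 gives 19/58; |achieved − target| = 0 ≤ 19/5800 ✓

N1=19 N2=10 achieved=19/58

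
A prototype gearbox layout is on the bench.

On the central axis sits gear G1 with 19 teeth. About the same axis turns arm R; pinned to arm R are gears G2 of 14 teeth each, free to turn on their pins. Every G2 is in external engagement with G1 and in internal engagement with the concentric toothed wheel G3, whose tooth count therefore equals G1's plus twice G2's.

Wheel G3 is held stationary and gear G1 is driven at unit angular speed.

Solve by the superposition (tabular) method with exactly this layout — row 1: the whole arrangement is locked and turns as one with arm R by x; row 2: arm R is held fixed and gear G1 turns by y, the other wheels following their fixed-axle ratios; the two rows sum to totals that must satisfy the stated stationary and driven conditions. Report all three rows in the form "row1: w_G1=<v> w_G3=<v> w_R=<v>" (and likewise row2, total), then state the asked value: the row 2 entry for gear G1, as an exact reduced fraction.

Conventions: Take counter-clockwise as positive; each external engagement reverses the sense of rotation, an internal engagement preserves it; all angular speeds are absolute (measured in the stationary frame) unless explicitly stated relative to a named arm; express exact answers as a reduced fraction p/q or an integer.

planetary set (19T centre, 14T on arm, 47T internal) — Willis relation
superposition row 1 [locked train]: every member turns x
row 2 — arm fixed, fixed-axis ratios: sun y, ring −(19/47)·y, arm 0
boundary: total ω_ring = x − (19/47)·y = 0 and total ω_sun = x + y = 1  ⇒  y = 47/66, x = 19/66
row 2 ring = −(19/47)·47/66 = -19/66
totals (row 1 + row 2): sun 19/66 + 47/66 = 1, ring 19/66 + (-19/66) = 0, arm 19/66 + 0 = 19/66
asked cell (row2, sun) = 47/66

row1: w_G1=19/66 w_G3=19/66 w_R=19/66
row2: w_G1=47/66 w_G3=-19/66 w_R=0
total: w_G1=1 w_G3=0 w_R=19/66
asked value: 47/66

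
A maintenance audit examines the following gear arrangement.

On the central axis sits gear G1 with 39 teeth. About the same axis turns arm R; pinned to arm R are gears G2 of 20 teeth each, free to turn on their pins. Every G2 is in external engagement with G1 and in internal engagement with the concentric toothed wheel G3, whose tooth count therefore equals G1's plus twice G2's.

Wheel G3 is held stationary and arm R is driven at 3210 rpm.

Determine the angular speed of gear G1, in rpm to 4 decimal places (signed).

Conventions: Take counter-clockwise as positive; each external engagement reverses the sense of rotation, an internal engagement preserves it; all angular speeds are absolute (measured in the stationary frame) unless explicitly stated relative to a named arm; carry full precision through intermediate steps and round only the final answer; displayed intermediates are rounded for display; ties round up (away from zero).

+9712.3077 rpm

planetary set (39T centre, 20T on arm, 79T internal) — Willis relation
normalise by the input: solve with ω_arm = 1, then scale by 3210 rpm
ring teeth: 39 + 2·20 = 79
39(ω_sun−ω_arm) = −79(ω_ring−ω_arm),  ω_ring = 0, ω_arm = 1
ω_sun = 1 − (79/39)(0−1) = 118/39
scale: ω_sun = 118/39 × 3210 rpm = +9712.3077 rpm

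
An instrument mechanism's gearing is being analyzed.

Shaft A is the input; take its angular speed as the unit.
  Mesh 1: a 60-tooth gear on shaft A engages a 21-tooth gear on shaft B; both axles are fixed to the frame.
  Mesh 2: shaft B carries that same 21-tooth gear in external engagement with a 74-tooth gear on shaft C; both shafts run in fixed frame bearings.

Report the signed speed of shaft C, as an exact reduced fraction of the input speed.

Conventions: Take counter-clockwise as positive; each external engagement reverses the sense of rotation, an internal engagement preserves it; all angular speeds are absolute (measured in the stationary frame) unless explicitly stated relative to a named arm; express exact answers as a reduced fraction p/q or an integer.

30/37

2-mesh fixed-axis compound train (all bearings frame-fixed)
mesh 1 [60T→21T]: |ω|/ω_in = 1×60/21 = 20/7, sense flips to −
mesh 2 [21T→74T]: |ω|/ω_in = (20/7)×21/74 = 30/37, sense flips to +
signed output speed (× input speed) = 30/37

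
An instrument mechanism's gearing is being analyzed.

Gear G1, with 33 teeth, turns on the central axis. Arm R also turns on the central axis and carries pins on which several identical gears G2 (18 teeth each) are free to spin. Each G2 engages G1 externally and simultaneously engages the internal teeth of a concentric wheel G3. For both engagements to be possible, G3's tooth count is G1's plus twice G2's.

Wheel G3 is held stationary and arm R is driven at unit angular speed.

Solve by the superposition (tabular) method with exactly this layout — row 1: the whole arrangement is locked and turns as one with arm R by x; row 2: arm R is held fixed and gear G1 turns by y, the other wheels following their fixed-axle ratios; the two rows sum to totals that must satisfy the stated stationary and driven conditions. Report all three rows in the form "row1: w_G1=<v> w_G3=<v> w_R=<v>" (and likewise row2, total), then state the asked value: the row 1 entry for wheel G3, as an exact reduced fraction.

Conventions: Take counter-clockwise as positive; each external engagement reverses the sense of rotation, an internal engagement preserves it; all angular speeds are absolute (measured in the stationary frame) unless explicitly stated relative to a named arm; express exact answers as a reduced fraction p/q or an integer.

row1: w_G1=1 w_G3=1 w_R=1
row2: w_G1=23/11 w_G3=-1 w_R=0
total: w_G1=34/11 w_G3=0 w_R=1
asked value: 1

class = planetary set [G3 = 33+2·18 = 69; Willis about the carrier]
row 1 — lock + rotate with arm: ω_sun = ω_ring = ω_arm = x
row 2: sun turns y, ring = −(33/69)·y, arm 0
boundary: total ω_ring = x − (33/69)·y = 0 and total ω_arm = x = 1  ⇒  y = 23/11, x = 1
row 2 ring = −(33/69)·23/11 = -1
totals (row 1 + row 2): sun 1 + 23/11 = 34/11, ring 1 + (-1) = 0, arm 1 + 0 = 1
asked cell (row1, ring) = 1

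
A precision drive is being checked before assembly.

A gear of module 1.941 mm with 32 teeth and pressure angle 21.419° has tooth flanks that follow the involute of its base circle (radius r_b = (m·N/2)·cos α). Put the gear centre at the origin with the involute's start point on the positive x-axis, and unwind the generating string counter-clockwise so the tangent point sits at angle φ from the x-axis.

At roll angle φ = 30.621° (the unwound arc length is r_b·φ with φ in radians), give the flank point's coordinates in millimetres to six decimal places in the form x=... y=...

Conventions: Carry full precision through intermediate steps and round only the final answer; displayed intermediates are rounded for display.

class = single-mesh tooth geometry [base-circle involute, m = 1.941, 32T]
pitch radius r_p = m·N/2 = 1.941·32/2 = 31.056000
base radius r_b = r_p·cos α = 31.056000·cos 21.419° = 28.911110
roll angle φ = 30.621° = 0.53443727 rad
x = r_b·(cos φ + φ·sin φ) = 32.749774
y = r_b·(sin φ − φ·cos φ) = 1.429480

x=32.749774 y=1.429480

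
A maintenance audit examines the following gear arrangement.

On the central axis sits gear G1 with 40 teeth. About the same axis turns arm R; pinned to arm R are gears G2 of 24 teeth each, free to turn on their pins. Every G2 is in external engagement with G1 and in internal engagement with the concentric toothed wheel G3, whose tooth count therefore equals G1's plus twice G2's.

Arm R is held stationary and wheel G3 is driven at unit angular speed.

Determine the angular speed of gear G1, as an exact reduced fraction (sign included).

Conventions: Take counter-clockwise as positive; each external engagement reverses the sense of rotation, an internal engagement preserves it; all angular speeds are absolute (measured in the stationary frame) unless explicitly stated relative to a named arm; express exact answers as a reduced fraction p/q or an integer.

-11/5

planetary set (40T centre, 24T on arm, 88T internal) — Willis relation
ring teeth: 40 + 2·24 = 88
40(ω_sun−ω_arm) = −88(ω_ring−ω_arm),  ω_arm = 0, ω_ring = 1
ω_sun = 0 − (88/40)(1−0) = -11/5
exact speed ratio = -11/5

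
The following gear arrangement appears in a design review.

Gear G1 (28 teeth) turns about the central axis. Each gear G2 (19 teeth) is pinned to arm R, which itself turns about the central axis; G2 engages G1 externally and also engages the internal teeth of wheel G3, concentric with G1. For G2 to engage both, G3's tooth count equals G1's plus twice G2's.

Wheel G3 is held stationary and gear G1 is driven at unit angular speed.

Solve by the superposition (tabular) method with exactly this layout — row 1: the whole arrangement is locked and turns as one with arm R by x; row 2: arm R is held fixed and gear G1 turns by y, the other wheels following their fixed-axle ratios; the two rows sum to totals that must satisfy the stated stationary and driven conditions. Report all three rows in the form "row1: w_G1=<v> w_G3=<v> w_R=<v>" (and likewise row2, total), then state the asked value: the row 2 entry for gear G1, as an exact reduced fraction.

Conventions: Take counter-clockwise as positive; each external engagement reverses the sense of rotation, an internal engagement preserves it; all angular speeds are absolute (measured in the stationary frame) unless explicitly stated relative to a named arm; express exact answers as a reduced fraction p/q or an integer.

row1: w_G1=14/47 w_G3=14/47 w_R=14/47
row2: w_G1=33/47 w_G3=-14/47 w_R=0
total: w_G1=1 w_G3=0 w_R=14/47
asked value: 33/47

planetary set (28T centre, 19T on arm, 66T internal) — Willis relation
row 1: whole set turns with the arm by x
row 2: sun turns y, ring = −(28/66)·y, arm 0
boundary: total ω_ring = x − (28/66)·y = 0 and total ω_sun = x + y = 1  ⇒  y = 33/47, x = 14/47
row 2 ring = −(28/66)·33/47 = -14/47
totals (row 1 + row 2): sun 14/47 + 33/47 = 1, ring 14/47 + (-14/47) = 0, arm 14/47 + 0 = 14/47
asked cell (row2, sun) = 33/47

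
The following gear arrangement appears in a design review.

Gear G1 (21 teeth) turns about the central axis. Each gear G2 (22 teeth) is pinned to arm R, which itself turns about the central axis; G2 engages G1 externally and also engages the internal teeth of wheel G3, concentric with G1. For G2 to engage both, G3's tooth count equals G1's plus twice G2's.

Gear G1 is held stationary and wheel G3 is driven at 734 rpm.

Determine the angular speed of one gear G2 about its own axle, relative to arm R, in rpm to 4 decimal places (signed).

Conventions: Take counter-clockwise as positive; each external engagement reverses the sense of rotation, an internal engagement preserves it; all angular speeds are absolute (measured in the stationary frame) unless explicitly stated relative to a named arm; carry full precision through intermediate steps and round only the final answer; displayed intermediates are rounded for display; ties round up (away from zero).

topology: planetary set — G1 21T / G2 22T / G3 65T, arm = carrier (Willis)
normalise by the input: solve with ω_ring = 1, then scale by 734 rpm
ring teeth: 21 + 2·22 = 65
21(ω_sun−ω_arm) = −65(ω_ring−ω_arm),  ω_sun = 0, ω_ring = 1
21(0−ω_arm) = −65(1−ω_arm)  ⇒  86·ω_arm = 65  ⇒  ω_arm = 65/86
sun–planet mesh: 21·(0−65/86) = −22·(ω_p−ω_arm)  ⇒  ω_p−ω_arm = 1365/1892
scale: ω_p−ω_arm = 1365/1892 × 734 rpm = +529.5507 rpm

+529.5507 rpm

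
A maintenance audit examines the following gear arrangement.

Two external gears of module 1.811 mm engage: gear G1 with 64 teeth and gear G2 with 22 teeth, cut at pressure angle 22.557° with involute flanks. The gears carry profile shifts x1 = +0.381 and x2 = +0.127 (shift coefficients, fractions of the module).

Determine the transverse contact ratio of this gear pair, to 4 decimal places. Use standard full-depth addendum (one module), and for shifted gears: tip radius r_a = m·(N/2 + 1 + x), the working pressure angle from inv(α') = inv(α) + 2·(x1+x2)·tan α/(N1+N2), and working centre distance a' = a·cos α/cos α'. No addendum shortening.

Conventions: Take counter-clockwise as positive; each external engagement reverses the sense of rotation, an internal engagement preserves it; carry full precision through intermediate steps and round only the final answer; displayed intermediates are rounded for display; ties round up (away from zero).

topology: single-mesh involute geometry — m = 1.811, 64T/22T pair
base radii: r_b1 = 53.518577, r_b2 = 18.397011
tip radii: r_a1 = 60.452991, r_a2 = 21.961997
inv(α') = inv(22.557°) + 2·(+0.381+0.127)·tan α/(64+22) = 0.02659292  ⇒  α' = 24.07008°
a' = a·cos α / cos α' = 77.8730·cos 22.557°/cos 24.07008° = 78.764364
action lengths: √(r_a1²−r_b1²) = 28.112737, √(r_a2²−r_b2²) = 11.994970
base pitch p_b = π·m·cos α = 5.254174
CR = (28.112737 + 11.994970 − 78.764364·sin 24.07008°)/5.254174 = 1.519433
contact ratio ≈ 1.5194

1.5194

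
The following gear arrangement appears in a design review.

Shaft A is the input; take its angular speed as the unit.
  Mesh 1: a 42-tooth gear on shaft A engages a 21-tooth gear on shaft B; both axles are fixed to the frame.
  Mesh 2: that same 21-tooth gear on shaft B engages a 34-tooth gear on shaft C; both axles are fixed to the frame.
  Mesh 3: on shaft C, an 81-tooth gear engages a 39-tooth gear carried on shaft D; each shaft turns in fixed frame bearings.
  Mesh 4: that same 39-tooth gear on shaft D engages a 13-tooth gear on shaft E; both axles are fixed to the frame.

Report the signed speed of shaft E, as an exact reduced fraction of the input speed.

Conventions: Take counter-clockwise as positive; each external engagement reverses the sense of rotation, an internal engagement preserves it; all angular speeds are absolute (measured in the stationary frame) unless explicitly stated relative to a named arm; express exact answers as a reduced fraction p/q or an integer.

4-mesh fixed-axis compound train (all bearings frame-fixed)
mesh 1 [42T→21T]: |ω|/ω_in = 1×42/21 = 2, sense flips to −
mesh 2 [21T→34T]: |ω|/ω_in = 2×21/34 = 21/17, sense flips to +
mesh 3 [81T→39T]: |ω|/ω_in = (21/17)×81/39 = 567/221, sense flips to −
mesh 4 [39T→13T]: |ω|/ω_in = (567/221)×39/13 = 1701/221, sense flips to +
signed output speed (× input speed) = 1701/221

1701/221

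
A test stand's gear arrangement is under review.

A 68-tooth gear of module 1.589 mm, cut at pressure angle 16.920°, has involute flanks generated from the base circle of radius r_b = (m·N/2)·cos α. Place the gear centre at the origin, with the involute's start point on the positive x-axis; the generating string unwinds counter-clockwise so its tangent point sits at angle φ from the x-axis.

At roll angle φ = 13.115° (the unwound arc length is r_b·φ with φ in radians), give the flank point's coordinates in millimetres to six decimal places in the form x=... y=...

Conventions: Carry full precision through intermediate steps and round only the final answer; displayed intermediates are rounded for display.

topology: single-mesh involute geometry — m = 1.589, N = 68
pitch radius r_p = m·N/2 = 1.589·68/2 = 54.026000
base radius r_b = r_p·cos α = 54.026000·cos 16.920° = 51.687325
roll angle φ = 13.115° = 0.22889993 rad
x = r_b·(cos φ + φ·sin φ) = 53.023723
y = r_b·(sin φ − φ·cos φ) = 0.205552

x=53.023723 y=0.205552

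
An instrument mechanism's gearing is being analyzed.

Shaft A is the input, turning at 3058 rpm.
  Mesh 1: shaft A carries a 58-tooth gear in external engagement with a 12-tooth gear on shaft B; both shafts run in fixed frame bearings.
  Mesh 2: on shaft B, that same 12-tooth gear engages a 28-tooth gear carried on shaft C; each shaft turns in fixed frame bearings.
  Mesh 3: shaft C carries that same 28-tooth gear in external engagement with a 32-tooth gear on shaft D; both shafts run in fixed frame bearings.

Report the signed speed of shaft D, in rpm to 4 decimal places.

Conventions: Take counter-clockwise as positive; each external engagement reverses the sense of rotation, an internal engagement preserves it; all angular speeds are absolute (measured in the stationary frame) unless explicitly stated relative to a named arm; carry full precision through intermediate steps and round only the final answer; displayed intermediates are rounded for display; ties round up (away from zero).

-5542.6250 rpm

class = fixed-axis compound train [3 meshes; 3 ratios multiply, 3 sense flips]
mesh 1 [58T→12T]: ω = 3058.0000×58/12 = 14780.3333 rpm, sense flips to −
mesh 2 [12T→28T]: ω = 14780.3333×12/28 = 6334.4286 rpm, sense flips to +
mesh 3 [28T→32T]: ω = 6334.4286×28/32 = 5542.6250 rpm, sense flips to −
signed output speed = -5542.6250 rpm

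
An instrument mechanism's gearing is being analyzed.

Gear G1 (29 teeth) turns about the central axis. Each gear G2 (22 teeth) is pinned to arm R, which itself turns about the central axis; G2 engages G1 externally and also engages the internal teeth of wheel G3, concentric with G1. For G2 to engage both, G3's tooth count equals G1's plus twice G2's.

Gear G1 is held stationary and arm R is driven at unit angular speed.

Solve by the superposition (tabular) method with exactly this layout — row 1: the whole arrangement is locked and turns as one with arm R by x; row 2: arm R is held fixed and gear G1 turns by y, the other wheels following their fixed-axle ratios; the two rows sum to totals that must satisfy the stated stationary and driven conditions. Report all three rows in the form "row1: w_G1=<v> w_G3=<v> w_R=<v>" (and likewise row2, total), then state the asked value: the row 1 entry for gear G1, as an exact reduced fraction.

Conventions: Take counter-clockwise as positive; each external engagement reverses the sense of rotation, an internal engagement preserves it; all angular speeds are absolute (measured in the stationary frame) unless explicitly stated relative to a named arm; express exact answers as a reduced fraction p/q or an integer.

recognized (axles ride arm R): planetary set, 29/22/73 teeth
row 1: whole set turns with the arm by x
row 2 — arm fixed, fixed-axis ratios: sun y, ring −(29/73)·y, arm 0
boundary: total ω_sun = x + y = 0 and total ω_arm = x = 1  ⇒  y = -1, x = 1
row 2 ring = −(29/73)·(-1) = 29/73
totals (row 1 + row 2): sun 1 + (-1) = 0, ring 1 + 29/73 = 102/73, arm 1 + 0 = 1
asked cell (row1, sun) = 1

row1: w_G1=1 w_G3=1 w_R=1
row2: w_G1=-1 w_G3=29/73 w_R=0
total: w_G1=0 w_G3=102/73 w_R=1
asked value: 1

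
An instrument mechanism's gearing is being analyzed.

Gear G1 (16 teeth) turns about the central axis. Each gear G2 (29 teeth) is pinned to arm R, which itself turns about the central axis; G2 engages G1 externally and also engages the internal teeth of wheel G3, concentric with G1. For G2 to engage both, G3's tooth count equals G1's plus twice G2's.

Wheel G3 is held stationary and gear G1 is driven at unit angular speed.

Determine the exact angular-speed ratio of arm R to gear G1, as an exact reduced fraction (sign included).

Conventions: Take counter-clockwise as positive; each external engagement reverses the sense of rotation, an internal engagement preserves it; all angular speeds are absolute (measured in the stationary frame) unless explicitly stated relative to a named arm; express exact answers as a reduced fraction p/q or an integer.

8/45

topology: planetary set — G1 16T / G2 29T / G3 74T, arm = carrier (Willis)
ring teeth: 16 + 2·29 = 74
16(ω_sun−ω_arm) = −74(ω_ring−ω_arm),  ω_ring = 0, ω_sun = 1
16(1−ω_arm) = −74(0−ω_arm)  ⇒  90·ω_arm = 16  ⇒  ω_arm = 8/45
ω_out/ω_in = 8/45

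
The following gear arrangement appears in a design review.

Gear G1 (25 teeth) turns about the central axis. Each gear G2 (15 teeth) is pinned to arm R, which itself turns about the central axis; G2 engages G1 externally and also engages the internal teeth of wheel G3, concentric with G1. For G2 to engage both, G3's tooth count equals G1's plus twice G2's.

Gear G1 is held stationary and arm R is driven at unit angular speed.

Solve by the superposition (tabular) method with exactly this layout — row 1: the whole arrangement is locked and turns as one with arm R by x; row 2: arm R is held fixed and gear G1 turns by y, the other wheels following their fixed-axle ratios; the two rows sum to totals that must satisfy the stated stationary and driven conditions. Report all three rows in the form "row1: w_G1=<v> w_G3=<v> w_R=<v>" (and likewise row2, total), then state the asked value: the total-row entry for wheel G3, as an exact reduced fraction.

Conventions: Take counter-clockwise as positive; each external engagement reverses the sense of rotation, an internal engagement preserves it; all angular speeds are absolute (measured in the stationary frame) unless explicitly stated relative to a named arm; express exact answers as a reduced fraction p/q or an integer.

planetary set (25T centre, 15T on arm, 55T internal) — Willis relation
row 1: whole set turns with the arm by x
row 2 — arm fixed, fixed-axis ratios: sun y, ring −(25/55)·y, arm 0
boundary: total ω_sun = x + y = 0 and total ω_arm = x = 1  ⇒  y = -1, x = 1
row 2 ring = −(25/55)·(-1) = 5/11
totals (row 1 + row 2): sun 1 + (-1) = 0, ring 1 + 5/11 = 16/11, arm 1 + 0 = 1
asked cell (total, ring) = 16/11

row1: w_G1=1 w_G3=1 w_R=1
row2: w_G1=-1 w_G3=5/11 w_R=0
total: w_G1=0 w_G3=16/11 w_R=1
asked value: 16/11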